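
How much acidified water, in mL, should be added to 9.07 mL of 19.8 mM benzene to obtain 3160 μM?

3160 μM = 3.16 mM.
V₂ = C₁V₁/C₂ = 19.8 × 9.07 / 3.16 = 56.8 mL.
Diluent to add = V₂ − V₁ = 56.8 − 9.07 = 47.8 mL.

47.8 mL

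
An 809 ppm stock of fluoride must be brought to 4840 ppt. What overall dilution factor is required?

1.67 × 10⁵

Factor = C₀/C_target = 809 ppm / 4840 ppt = 1.67 × 10⁵.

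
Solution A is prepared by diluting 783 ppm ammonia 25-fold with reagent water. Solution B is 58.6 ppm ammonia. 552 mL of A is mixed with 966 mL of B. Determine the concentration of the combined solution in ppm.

48.7 ppm

C_A = 783 ppm / 25 = 31.3 ppm.
C_mix = (C_A·V_A + C_B·V_B)/(V_A + V_B) = (31.3×552 + 58.6×966) / 1518 = 48.7 ppm.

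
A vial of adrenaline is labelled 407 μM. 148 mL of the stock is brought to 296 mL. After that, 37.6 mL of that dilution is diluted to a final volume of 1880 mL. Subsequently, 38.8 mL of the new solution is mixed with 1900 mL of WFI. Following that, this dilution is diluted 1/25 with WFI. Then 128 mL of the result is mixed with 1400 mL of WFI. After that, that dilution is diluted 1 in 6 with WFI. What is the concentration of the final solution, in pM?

Overall dilution factor = 2 × 50 × 49.97 × 25 × 11.94 × 6 = 8.95 × 10⁶.
407 μM / 8.95 × 10⁶ = 4.55 × 10⁻⁵ μM = 45.5 pM.

45.5 pM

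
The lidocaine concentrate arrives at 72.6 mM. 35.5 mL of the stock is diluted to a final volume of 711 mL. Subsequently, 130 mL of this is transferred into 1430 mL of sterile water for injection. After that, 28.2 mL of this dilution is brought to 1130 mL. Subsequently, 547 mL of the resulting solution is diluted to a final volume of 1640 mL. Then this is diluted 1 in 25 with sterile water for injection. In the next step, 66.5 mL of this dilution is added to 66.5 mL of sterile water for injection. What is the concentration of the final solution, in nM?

50.3 nM

Overall dilution factor = 20.03 × 12 × 40.07 × 2.998 × 25 × 2 = 1.44 × 10⁶.
72.6 mM / 1.44 × 10⁶ = 5.03 × 10⁻⁵ mM = 50.3 nM.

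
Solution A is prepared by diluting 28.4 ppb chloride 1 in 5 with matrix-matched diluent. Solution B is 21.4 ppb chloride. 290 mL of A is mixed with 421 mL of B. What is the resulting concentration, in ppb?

15.0 ppb

C_A = 28.4 ppb / 5 = 5.68 ppb.
C_mix = (C_A·V_A + C_B·V_B)/(V_A + V_B) = (5.68×290 + 21.4×421) / 711.0 = 15.0 ppb.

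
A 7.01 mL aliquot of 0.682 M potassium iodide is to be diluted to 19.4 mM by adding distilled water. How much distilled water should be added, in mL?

239 mL

19.4 mM = 0.0194 M.
V₂ = C₁V₁/C₂ = 0.682 × 7.01 / 0.0194 = 246 mL.
Diluent to add = V₂ − V₁ = 246 − 7.01 = 239 mL.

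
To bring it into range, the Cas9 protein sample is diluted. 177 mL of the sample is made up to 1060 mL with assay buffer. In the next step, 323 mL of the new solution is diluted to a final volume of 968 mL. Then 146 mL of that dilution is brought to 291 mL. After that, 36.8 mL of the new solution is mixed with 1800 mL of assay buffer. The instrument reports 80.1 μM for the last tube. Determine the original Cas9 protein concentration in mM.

Overall dilution factor = 5.989 × 2.997 × 1.993 × 49.91 = 1785.
Original = 80.1 μM × 1785 = 1.43 × 10⁵ μM = 143 mM.

143 mM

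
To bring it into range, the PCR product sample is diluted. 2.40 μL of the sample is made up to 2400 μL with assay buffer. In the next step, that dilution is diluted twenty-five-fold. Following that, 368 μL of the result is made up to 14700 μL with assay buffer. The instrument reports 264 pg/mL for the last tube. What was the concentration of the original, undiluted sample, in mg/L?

Overall dilution factor = 1000 × 25 × 39.95 = 9.99 × 10⁵.
Original = 264 pg/mL × 9.99 × 10⁵ = 2.64 × 10⁸ pg/mL = 264 mg/L.

264 mg/L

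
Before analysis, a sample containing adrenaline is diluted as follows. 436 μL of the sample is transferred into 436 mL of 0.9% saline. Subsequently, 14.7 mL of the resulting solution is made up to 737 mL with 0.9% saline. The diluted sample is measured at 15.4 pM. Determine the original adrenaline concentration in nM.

Overall dilution factor = 1001 × 50.14 = 5.02 × 10⁴.
Original = 15.4 pM × 5.02 × 10⁴ = 7.73 × 10⁵ pM = 773 nM.

773 nM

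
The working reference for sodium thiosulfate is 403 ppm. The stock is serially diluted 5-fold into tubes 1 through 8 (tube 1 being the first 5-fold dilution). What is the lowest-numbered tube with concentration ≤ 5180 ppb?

tube 3

Tube n has concentration 403 ppm / 5ⁿ.
Need 5ⁿ ≥ 403 ppm / 5180 ppb = 77.8, so n ≥ 2.71.
First such tube: n = 3.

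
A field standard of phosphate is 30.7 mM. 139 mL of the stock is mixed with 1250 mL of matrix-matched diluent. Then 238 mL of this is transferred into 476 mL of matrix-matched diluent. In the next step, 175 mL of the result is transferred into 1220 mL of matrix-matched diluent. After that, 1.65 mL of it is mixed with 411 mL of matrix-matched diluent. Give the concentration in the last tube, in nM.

514 nM

Overall dilution factor = 9.993 × 3 × 7.971 × 250.1 = 5.98 × 10⁴.
30.7 mM / 5.98 × 10⁴ = 5.14 × 10⁻⁴ mM = 514 nM.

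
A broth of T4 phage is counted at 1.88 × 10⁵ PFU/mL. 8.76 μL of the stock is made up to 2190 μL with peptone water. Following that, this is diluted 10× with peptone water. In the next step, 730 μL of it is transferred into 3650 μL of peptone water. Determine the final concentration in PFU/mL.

Overall dilution factor = 250 × 10 × 6 = 1.50 × 10⁴.
1.88 × 10⁵ PFU/mL / 1.50 × 10⁴ = 12.5 PFU/mL.

12.5 PFU/mL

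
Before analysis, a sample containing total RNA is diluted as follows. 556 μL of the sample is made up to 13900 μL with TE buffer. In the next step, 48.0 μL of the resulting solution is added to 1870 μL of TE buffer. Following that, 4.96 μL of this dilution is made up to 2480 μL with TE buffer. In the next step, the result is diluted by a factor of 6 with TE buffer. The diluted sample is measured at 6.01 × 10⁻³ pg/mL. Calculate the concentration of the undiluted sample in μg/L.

18.0 μg/L

Overall dilution factor = 25 × 39.96 × 500 × 6 = 3.00 × 10⁶.
Original = 6.01 × 10⁻³ pg/mL × 3.00 × 10⁶ = 1.80 × 10⁴ pg/mL = 18.0 μg/L.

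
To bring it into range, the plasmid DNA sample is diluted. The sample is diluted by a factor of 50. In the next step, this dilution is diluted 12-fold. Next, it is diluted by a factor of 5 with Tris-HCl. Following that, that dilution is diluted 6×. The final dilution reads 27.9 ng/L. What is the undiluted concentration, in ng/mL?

Overall dilution factor = 50 × 12 × 5 × 6 = 1.80 × 10⁴.
Original = 27.9 ng/L × 1.80 × 10⁴ = 5.02 × 10⁵ ng/L = 502 ng/mL.

502 ng/mL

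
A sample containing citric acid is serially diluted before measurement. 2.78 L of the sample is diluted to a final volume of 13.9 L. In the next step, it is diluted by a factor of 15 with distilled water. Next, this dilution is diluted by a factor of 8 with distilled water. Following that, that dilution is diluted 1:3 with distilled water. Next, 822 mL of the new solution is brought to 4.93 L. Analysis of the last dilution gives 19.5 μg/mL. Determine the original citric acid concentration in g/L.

211 g/L

Overall dilution factor = 5 × 15 × 8 × 3 × 5.998 = 1.08 × 10⁴.
Original = 19.5 μg/mL × 1.08 × 10⁴ = 2.11 × 10⁵ μg/mL = 211 g/L.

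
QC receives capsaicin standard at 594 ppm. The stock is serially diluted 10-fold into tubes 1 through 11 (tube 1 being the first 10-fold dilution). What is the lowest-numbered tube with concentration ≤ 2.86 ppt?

tube 9

Tube n has concentration 594 ppm / 10ⁿ.
Need 10ⁿ ≥ 594 ppm / 2.86 ppt = 2.08 × 10⁸, so n ≥ 8.32.
First such tube: n = 9.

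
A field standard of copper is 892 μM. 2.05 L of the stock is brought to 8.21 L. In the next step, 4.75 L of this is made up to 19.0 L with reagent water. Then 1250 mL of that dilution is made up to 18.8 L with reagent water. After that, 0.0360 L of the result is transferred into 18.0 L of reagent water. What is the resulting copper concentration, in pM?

7390 pM

Overall dilution factor = 4.005 × 4 × 15.04 × 501 = 1.21 × 10⁵.
892 μM / 1.21 × 10⁵ = 7.39 × 10⁻³ μM = 7390 pM.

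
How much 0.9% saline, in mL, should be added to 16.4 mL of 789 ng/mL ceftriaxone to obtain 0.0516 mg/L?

0.0516 mg/L = 51.6 ng/mL.
V₂ = C₁V₁/C₂ = 789 × 16.4 / 51.6 = 251 mL.
Diluent to add = V₂ − V₁ = 251 − 16.4 = 234 mL.

234 mL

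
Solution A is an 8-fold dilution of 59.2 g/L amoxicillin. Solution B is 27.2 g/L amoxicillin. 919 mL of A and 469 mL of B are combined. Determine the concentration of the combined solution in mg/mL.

14.1 mg/mL

C_A = 59.2 g/L / 8 = 7.40 g/L.
C_mix = (C_A·V_A + C_B·V_B)/(V_A + V_B) = (7.40×919 + 27.2×469) / 1388 = 14.1 g/L = 14.1 mg/mL.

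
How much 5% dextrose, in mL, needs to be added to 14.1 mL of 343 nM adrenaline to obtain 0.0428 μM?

0.0428 μM = 42.8 nM.
V₂ = C₁V₁/C₂ = 343 × 14.1 / 42.8 = 113 mL.
Diluent to add = V₂ − V₁ = 113 − 14.1 = 98.9 mL.

98.9 mL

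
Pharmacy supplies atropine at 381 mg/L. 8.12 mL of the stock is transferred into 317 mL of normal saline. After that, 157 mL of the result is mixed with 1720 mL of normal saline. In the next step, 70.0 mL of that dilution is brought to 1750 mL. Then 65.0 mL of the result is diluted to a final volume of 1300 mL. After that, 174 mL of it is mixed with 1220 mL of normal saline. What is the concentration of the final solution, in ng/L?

199 ng/L

Overall dilution factor = 40.04 × 11.96 × 25 × 20 × 8.011 = 1.92 × 10⁶.
381 mg/L / 1.92 × 10⁶ = 1.99 × 10⁻⁴ mg/L = 199 ng/L.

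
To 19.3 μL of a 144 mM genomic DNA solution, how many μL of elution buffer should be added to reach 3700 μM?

732 μL

3700 μM = 3.70 mM.
V₂ = C₁V₁/C₂ = 144 × 19.3 / 3.70 = 751 μL.
Diluent to add = V₂ − V₁ = 751 − 19.3 = 732 μL.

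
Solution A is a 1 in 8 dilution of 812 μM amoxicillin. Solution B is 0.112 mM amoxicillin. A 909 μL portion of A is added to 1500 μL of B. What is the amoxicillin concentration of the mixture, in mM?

0.108 mM

C_A = 812 μM / 8 = 102 μM.
C_B = 0.112 mM = 112 μM.
C_mix = (C_A·V_A + C_B·V_B)/(V_A + V_B) = (102×909 + 112×1500) / 2409 = 108 μM = 0.108 mM.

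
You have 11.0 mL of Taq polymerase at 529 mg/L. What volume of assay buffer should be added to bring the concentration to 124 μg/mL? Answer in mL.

35.9 mL

124 μg/mL = 124 mg/L.
V₂ = C₁V₁/C₂ = 529 × 11.0 / 124 = 46.9 mL.
Diluent to add = V₂ − V₁ = 46.9 − 11.0 = 35.9 mL.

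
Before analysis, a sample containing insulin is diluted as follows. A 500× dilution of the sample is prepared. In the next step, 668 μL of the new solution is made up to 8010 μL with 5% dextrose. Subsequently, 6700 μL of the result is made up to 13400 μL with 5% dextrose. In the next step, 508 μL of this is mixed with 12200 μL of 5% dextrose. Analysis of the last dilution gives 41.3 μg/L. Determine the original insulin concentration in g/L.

12.4 g/L

Overall dilution factor = 500 × 11.99 × 2 × 25.02 = 3.00 × 10⁵.
Original = 41.3 μg/L × 3.00 × 10⁵ = 1.24 × 10⁷ μg/L = 12.4 g/L.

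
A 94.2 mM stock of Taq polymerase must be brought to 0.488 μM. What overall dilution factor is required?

Factor = C₀/C_target = 94.2 mM / 0.488 μM = 1.93 × 10⁵.

1.93 × 10⁵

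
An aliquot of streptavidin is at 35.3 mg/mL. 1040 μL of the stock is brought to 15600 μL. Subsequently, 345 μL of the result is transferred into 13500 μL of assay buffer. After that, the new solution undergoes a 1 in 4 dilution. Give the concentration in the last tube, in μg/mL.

14.7 μg/mL

Overall dilution factor = 15 × 40.13 × 4 = 2408.
35.3 mg/mL / 2408 = 0.0147 mg/mL = 14.7 μg/mL.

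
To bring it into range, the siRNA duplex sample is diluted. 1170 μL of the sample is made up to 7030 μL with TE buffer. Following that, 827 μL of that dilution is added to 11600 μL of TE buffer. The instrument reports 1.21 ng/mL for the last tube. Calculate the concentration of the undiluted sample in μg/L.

Overall dilution factor = 6.009 × 15.03 = 90.3.
Original = 1.21 ng/mL × 90.3 = 109 ng/mL = 109 μg/L.

109 μg/L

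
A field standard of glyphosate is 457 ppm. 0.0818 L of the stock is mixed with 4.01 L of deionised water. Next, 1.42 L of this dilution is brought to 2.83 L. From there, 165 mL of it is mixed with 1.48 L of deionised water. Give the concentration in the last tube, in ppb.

Overall dilution factor = 50.02 × 1.993 × 9.970 = 994.
457 ppm / 994 = 0.460 ppm = 460 ppb.

460 ppb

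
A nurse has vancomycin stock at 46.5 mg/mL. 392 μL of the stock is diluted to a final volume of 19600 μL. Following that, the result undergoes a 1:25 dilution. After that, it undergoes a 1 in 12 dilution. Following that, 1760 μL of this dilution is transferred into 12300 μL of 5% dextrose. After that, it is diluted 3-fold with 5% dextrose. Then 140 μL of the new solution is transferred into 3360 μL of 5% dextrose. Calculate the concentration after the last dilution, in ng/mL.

Overall dilution factor = 50 × 25 × 12 × 7.989 × 3 × 25 = 8.99 × 10⁶.
46.5 mg/mL / 8.99 × 10⁶ = 5.17 × 10⁻⁶ mg/mL = 5.17 ng/mL.

5.17 ng/mL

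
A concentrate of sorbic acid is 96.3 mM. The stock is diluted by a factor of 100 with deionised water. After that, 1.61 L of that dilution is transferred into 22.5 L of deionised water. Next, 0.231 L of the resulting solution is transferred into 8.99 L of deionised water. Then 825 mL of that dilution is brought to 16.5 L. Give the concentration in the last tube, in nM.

Overall dilution factor = 100 × 14.98 × 39.92 × 20 = 1.20 × 10⁶.
96.3 mM / 1.20 × 10⁶ = 8.05 × 10⁻⁵ mM = 80.5 nM.

80.5 nM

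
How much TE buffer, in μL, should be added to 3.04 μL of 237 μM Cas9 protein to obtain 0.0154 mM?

43.7 μL

0.0154 mM = 15.4 μM.
V₂ = C₁V₁/C₂ = 237 × 3.04 / 15.4 = 46.8 μL.
Diluent to add = V₂ − V₁ = 46.8 − 3.04 = 43.7 μL.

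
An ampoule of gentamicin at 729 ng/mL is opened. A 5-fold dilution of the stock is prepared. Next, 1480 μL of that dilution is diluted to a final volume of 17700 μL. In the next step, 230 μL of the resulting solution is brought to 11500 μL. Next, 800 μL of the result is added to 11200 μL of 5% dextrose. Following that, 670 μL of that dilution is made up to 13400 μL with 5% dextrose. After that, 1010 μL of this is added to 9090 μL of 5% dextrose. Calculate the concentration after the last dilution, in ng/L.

Overall dilution factor = 5 × 11.96 × 50 × 15 × 20 × 10 = 8.97 × 10⁶.
729 ng/mL / 8.97 × 10⁶ = 8.13 × 10⁻⁵ ng/mL = 0.0813 ng/L.

0.0813 ng/L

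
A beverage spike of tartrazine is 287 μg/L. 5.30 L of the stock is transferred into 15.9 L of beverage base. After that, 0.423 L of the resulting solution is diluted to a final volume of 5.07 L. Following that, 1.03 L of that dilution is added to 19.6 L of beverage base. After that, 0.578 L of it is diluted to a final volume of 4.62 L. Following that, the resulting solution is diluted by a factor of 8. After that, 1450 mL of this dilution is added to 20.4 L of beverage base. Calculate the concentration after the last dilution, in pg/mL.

Overall dilution factor = 4 × 11.99 × 20.03 × 7.993 × 8 × 15.07 = 9.25 × 10⁵.
287 μg/L / 9.25 × 10⁵ = 3.10 × 10⁻⁴ μg/L = 0.310 pg/mL.

0.310 pg/mL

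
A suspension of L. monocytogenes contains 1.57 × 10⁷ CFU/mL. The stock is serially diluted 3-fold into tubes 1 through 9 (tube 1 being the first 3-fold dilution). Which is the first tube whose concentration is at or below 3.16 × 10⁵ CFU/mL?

Tube n has concentration 1.57 × 10⁷ CFU/mL / 3ⁿ.
Need 3ⁿ ≥ 1.57 × 10⁷ CFU/mL / 3.16 × 10⁵ CFU/mL = 49.7, so n ≥ 3.56.
First such tube: n = 4.

tube 4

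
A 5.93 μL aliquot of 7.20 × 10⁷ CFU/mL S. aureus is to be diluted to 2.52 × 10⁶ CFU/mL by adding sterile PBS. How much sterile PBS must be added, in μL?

V₂ = C₁V₁/C₂ = 7.20 × 10⁷ × 5.93 / 2.52 × 10⁶ = 169 μL.
Diluent to add = V₂ − V₁ = 169 − 5.93 = 163 μL.

163 μL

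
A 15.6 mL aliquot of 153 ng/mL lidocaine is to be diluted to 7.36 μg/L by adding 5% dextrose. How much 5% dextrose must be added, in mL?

309 mL

7.36 μg/L = 7.36 ng/mL.
V₂ = C₁V₁/C₂ = 153 × 15.6 / 7.36 = 324 mL.
Diluent to add = V₂ − V₁ = 324 − 15.6 = 309 mL.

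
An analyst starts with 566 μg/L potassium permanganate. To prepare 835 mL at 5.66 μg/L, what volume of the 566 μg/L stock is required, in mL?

8.35 mL

V₁ = C₂V₂/C₁ = 5.66 × 835 / 566 = 8.35 mL.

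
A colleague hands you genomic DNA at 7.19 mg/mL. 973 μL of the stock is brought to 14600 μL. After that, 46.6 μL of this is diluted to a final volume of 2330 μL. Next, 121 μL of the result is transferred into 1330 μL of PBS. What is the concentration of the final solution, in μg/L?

799 μg/L

Overall dilution factor = 15.01 × 50 × 11.99 = 8997.
7.19 mg/mL / 8997 = 7.99 × 10⁻⁴ mg/mL = 799 μg/L.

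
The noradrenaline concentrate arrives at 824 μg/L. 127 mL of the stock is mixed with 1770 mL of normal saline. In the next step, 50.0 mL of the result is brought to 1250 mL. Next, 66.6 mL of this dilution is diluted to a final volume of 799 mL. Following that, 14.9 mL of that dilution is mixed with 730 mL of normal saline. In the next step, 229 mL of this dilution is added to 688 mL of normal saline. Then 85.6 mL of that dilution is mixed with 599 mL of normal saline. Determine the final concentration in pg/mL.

Overall dilution factor = 14.94 × 25 × 12.00 × 49.99 × 4.004 × 7.998 = 7.17 × 10⁶.
824 μg/L / 7.17 × 10⁶ = 1.15 × 10⁻⁴ μg/L = 0.115 pg/mL.

0.115 pg/mL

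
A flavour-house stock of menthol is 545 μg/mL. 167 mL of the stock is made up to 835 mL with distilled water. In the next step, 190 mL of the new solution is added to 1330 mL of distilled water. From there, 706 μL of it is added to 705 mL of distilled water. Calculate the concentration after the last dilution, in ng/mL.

Overall dilution factor = 5 × 8 × 999.6 = 4.00 × 10⁴.
545 μg/mL / 4.00 × 10⁴ = 0.0136 μg/mL = 13.6 ng/mL.

13.6 ng/mL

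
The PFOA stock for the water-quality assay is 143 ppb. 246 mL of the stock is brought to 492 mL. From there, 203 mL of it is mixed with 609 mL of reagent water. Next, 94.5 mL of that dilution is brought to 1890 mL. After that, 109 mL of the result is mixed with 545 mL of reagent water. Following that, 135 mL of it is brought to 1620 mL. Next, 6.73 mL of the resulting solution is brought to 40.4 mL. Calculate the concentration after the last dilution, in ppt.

Overall dilution factor = 2 × 4 × 20 × 6 × 12 × 6.003 = 6.92 × 10⁴.
143 ppb / 6.92 × 10⁴ = 2.07 × 10⁻³ ppb = 2.07 ppt.

2.07 ppt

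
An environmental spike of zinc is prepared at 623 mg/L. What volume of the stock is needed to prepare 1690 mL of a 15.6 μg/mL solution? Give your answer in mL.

42.3 mL

15.6 μg/mL = 15.6 mg/L.
V₁ = C₂V₂/C₁ = 15.6 × 1690 / 623 = 42.3 mL.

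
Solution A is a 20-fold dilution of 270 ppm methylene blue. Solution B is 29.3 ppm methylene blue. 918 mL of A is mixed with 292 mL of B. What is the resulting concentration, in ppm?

C_A = 270 ppm / 20 = 13.5 ppm.
C_mix = (C_A·V_A + C_B·V_B)/(V_A + V_B) = (13.5×918 + 29.3×292) / 1210 = 17.3 ppm.

17.3 ppm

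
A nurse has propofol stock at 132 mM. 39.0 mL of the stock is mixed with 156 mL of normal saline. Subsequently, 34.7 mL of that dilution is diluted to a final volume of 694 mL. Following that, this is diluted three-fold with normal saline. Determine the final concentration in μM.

Overall dilution factor = 5 × 20 × 3 = 300.
132 mM / 300 = 0.440 mM = 440 μM.

440 μM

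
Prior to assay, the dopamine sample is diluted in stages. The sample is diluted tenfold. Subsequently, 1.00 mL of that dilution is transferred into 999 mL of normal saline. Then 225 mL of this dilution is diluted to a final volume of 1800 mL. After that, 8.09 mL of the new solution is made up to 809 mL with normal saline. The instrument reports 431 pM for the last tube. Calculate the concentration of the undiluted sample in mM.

3.45 mM

Overall dilution factor = 10 × 1000 × 8 × 100 = 8.00 × 10⁶.
Original = 431 pM × 8.00 × 10⁶ = 3.45 × 10⁹ pM = 3.45 mM.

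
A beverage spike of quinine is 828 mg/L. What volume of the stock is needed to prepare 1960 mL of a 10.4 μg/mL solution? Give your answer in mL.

24.6 mL

10.4 μg/mL = 10.4 mg/L.
V₁ = C₂V₂/C₁ = 10.4 × 1960 / 828 = 24.6 mL.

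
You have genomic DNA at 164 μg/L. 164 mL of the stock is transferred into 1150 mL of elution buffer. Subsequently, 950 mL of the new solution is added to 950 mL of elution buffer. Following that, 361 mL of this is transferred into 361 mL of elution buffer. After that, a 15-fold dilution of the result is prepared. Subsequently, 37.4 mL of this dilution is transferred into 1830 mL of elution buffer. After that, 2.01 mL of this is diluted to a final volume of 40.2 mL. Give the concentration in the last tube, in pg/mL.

Overall dilution factor = 8.012 × 2 × 2 × 15 × 49.93 × 20 = 4.80 × 10⁵.
164 μg/L / 4.80 × 10⁵ = 3.42 × 10⁻⁴ μg/L = 0.342 pg/mL.

0.342 pg/mL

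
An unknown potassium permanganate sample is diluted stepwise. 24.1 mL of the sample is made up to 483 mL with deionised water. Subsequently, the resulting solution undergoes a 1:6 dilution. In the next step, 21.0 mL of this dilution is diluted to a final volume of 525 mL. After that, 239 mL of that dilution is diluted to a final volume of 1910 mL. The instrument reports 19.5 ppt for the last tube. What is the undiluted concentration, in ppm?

Overall dilution factor = 20.04 × 6 × 25 × 7.992 = 2.40 × 10⁴.
Original = 19.5 ppt × 2.40 × 10⁴ = 4.68 × 10⁵ ppt = 0.468 ppm.

0.468 ppm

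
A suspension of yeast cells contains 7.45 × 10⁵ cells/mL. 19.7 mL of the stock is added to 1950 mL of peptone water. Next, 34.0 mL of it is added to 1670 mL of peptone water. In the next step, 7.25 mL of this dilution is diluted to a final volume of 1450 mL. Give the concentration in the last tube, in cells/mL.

Overall dilution factor = 99.98 × 50.12 × 200 = 1.00 × 10⁶.
7.45 × 10⁵ cells/mL / 1.00 × 10⁶ = 0.743 cells/mL.

0.743 cells/mL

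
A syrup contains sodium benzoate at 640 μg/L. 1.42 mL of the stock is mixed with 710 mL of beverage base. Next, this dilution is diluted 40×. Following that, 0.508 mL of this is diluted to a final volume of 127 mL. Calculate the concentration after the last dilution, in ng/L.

Overall dilution factor = 501 × 40 × 250 = 5.01 × 10⁶.
640 μg/L / 5.01 × 10⁶ = 1.28 × 10⁻⁴ μg/L = 0.128 ng/L.

0.128 ng/L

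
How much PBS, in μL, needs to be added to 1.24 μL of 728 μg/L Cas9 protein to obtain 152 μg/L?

V₂ = C₁V₁/C₂ = 728 × 1.24 / 152 = 5.94 μL.
Diluent to add = V₂ − V₁ = 5.94 − 1.24 = 4.70 μL.

4.70 μL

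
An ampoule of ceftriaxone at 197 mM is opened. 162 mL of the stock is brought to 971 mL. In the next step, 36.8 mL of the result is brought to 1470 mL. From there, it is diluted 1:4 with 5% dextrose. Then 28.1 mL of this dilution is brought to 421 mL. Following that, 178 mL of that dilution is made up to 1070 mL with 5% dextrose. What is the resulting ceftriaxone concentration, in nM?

2280 nM

Overall dilution factor = 5.994 × 39.95 × 4 × 14.98 × 6.011 = 8.63 × 10⁴.
197 mM / 8.63 × 10⁴ = 2.28 × 10⁻³ mM = 2280 nM.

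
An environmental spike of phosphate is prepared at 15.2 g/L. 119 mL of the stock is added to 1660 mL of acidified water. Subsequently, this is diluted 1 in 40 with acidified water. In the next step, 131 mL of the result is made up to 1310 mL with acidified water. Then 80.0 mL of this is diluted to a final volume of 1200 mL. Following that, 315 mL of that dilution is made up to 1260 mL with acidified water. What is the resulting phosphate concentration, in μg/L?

42.4 μg/L

Overall dilution factor = 14.95 × 40 × 10 × 15 × 4 = 3.59 × 10⁵.
15.2 g/L / 3.59 × 10⁵ = 4.24 × 10⁻⁵ g/L = 42.4 μg/L.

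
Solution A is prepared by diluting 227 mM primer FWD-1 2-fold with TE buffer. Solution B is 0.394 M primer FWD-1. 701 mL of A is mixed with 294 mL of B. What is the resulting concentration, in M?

0.196 M

C_A = 227 mM / 2 = 114 mM.
C_B = 0.394 M = 394 mM.
C_mix = (C_A·V_A + C_B·V_B)/(V_A + V_B) = (114×701 + 394×294) / 995.0 = 196 mM = 0.196 M.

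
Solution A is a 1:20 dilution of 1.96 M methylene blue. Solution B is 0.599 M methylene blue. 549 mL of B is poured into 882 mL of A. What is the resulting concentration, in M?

C_A = 1.96 M / 20 = 0.0980 M.
C_mix = (C_A·V_A + C_B·V_B)/(V_A + V_B) = (0.0980×882 + 0.599×549) / 1431 = 0.290 M.

0.290 M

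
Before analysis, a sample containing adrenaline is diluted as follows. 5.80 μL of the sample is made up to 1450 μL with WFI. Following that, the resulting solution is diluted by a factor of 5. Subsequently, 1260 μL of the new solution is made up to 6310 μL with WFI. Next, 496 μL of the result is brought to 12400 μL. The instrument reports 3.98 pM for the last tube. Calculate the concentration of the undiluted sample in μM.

Overall dilution factor = 250 × 5 × 5.008 × 25 = 1.56 × 10⁵.
Original = 3.98 pM × 1.56 × 10⁵ = 6.23 × 10⁵ pM = 0.623 μM.

0.623 μM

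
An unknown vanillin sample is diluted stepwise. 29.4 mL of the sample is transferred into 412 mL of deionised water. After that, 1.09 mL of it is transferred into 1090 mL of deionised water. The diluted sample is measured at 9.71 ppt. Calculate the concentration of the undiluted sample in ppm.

Overall dilution factor = 15.01 × 1001 = 1.50 × 10⁴.
Original = 9.71 ppt × 1.50 × 10⁴ = 1.46 × 10⁵ ppt = 0.146 ppm.

0.146 ppm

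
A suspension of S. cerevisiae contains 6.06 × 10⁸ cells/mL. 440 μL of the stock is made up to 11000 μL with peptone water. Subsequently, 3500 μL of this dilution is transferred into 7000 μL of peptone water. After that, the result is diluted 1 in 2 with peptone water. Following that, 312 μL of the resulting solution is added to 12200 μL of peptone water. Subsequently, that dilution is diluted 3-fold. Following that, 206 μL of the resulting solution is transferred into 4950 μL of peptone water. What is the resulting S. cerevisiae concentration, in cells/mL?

Overall dilution factor = 25 × 3 × 2 × 40.10 × 3 × 25.03 = 4.52 × 10⁵.
6.06 × 10⁸ cells/mL / 4.52 × 10⁵ = 1340 cells/mL.

1340 cells/mL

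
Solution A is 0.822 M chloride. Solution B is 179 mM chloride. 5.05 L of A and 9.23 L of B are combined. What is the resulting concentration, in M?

0.406 M

C_B = 179 mM = 0.179 M.
C_mix = (C_A·V_A + C_B·V_B)/(V_A + V_B) = (0.822×5.05 + 0.179×9.23) / 14.28 = 0.406 M.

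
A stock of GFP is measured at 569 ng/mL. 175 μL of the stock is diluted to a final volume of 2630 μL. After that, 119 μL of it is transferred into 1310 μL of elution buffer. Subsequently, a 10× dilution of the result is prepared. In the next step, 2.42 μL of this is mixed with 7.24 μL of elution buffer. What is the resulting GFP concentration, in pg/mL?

Overall dilution factor = 15.03 × 12.01 × 10 × 3.992 = 7204.
569 ng/mL / 7204 = 0.0790 ng/mL = 79.0 pg/mL.

79.0 pg/mL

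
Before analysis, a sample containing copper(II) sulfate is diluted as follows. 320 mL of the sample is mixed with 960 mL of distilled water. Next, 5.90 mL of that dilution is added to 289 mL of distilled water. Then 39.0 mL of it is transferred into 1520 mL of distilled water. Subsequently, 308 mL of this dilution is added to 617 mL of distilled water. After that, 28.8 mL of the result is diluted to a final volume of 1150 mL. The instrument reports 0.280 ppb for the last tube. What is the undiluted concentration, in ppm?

268 ppm

Overall dilution factor = 4 × 49.98 × 39.97 × 3.003 × 39.93 = 9.58 × 10⁵.
Original = 0.280 ppb × 9.58 × 10⁵ = 2.68 × 10⁵ ppb = 268 ppm.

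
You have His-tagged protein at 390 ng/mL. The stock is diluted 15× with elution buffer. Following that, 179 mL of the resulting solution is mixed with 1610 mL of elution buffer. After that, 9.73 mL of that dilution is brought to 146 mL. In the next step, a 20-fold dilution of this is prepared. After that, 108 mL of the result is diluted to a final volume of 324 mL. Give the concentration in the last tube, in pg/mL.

Overall dilution factor = 15 × 9.994 × 15.01 × 20 × 3 = 1.35 × 10⁵.
390 ng/mL / 1.35 × 10⁵ = 2.89 × 10⁻³ ng/mL = 2.89 pg/mL.

2.89 pg/mL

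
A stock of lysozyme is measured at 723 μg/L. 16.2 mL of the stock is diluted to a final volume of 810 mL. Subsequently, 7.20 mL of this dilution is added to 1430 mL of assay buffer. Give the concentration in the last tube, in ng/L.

72.4 ng/L

Overall dilution factor = 50 × 199.6 = 9981.
723 μg/L / 9981 = 0.0724 μg/L = 72.4 ng/L.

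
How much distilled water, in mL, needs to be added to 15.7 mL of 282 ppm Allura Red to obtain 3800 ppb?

1150 mL

3800 ppb = 3.80 ppm.
V₂ = C₁V₁/C₂ = 282 × 15.7 / 3.80 = 1165 mL.
Diluent to add = V₂ − V₁ = 1165 − 15.7 = 1150 mL.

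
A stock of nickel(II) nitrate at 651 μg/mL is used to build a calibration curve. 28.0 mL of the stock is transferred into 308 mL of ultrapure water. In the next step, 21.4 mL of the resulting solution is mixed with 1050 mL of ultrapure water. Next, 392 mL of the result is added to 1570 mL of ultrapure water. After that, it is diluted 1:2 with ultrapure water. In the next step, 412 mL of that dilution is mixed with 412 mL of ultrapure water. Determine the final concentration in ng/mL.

Overall dilution factor = 12 × 50.07 × 5.005 × 2 × 2 = 1.20 × 10⁴.
651 μg/mL / 1.20 × 10⁴ = 0.0541 μg/mL = 54.1 ng/mL.

54.1 ng/mL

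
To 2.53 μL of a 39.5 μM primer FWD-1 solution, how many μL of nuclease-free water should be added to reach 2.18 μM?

V₂ = C₁V₁/C₂ = 39.5 × 2.53 / 2.18 = 45.8 μL.
Diluent to add = V₂ − V₁ = 45.8 − 2.53 = 43.3 μL.

43.3 μL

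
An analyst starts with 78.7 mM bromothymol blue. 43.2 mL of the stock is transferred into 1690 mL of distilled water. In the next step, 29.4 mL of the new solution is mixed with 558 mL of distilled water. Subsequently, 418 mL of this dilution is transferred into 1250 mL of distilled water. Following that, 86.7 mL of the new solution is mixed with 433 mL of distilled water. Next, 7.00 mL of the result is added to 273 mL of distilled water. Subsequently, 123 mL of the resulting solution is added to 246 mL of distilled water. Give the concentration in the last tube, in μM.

Overall dilution factor = 40.12 × 19.98 × 3.990 × 5.994 × 40 × 3 = 2.30 × 10⁶.
78.7 mM / 2.30 × 10⁶ = 3.42 × 10⁻⁵ mM = 0.0342 μM.

0.0342 μM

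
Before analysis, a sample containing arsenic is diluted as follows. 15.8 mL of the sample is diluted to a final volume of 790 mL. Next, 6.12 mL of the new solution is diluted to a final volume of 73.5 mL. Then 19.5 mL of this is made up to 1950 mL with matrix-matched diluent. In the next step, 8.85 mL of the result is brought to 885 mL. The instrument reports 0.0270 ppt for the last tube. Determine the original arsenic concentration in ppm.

Overall dilution factor = 50 × 12.01 × 100 × 100 = 6.00 × 10⁶.
Original = 0.0270 ppt × 6.00 × 10⁶ = 1.62 × 10⁵ ppt = 0.162 ppm.

0.162 ppm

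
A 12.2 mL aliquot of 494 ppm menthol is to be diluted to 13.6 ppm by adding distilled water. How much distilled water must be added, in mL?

V₂ = C₁V₁/C₂ = 494 × 12.2 / 13.6 = 443 mL.
Diluent to add = V₂ − V₁ = 443 − 12.2 = 431 mL.

431 mL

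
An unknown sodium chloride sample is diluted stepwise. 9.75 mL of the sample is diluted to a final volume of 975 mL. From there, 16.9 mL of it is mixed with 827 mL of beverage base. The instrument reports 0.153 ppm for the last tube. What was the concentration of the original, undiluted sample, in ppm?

Overall dilution factor = 100 × 49.93 = 4993.
Original = 0.153 ppm × 4993 = 764 ppm.

764 ppm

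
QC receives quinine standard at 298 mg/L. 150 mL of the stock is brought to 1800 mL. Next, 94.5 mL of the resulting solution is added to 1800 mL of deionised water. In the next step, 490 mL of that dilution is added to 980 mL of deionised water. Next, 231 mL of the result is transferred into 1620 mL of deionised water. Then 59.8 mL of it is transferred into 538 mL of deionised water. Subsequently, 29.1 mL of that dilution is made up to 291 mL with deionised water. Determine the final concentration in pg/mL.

515 pg/mL

Overall dilution factor = 12 × 20.05 × 3 × 8.013 × 9.997 × 10 = 5.78 × 10⁵.
298 mg/L / 5.78 × 10⁵ = 5.15 × 10⁻⁴ mg/L = 515 pg/mL.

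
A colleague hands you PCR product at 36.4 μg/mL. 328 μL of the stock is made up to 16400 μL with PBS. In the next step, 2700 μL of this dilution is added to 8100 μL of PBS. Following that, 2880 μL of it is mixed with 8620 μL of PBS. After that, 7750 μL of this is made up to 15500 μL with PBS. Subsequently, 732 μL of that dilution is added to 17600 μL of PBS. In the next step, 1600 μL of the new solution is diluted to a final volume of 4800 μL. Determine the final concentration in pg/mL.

303 pg/mL

Overall dilution factor = 50 × 4 × 3.993 × 2 × 25.04 × 3 = 1.20 × 10⁵.
36.4 μg/mL / 1.20 × 10⁵ = 3.03 × 10⁻⁴ μg/mL = 303 pg/mL.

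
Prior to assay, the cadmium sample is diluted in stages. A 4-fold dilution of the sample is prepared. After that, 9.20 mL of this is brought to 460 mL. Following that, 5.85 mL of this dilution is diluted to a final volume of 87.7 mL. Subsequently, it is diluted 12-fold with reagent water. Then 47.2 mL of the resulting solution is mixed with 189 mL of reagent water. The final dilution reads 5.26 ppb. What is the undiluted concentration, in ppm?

Overall dilution factor = 4 × 50 × 14.99 × 12 × 5.004 = 1.80 × 10⁵.
Original = 5.26 ppb × 1.80 × 10⁵ = 9.47 × 10⁵ ppb = 947 ppm.

947 ppm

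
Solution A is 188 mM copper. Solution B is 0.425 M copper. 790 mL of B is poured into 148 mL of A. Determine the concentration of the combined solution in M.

0.388 M

C_B = 0.425 M = 425 mM.
C_mix = (C_A·V_A + C_B·V_B)/(V_A + V_B) = (188×148 + 425×790) / 938.0 = 388 mM = 0.388 M.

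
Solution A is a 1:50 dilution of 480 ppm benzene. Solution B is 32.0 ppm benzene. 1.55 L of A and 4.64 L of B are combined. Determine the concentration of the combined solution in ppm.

C_A = 480 ppm / 50 = 9.60 ppm.
C_mix = (C_A·V_A + C_B·V_B)/(V_A + V_B) = (9.60×1.55 + 32.0×4.64) / 6.190 = 26.4 ppm.

26.4 ppm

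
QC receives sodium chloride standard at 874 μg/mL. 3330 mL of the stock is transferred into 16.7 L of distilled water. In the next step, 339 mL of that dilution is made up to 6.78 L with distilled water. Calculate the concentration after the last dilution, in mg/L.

Overall dilution factor = 6.015 × 20 = 120.
874 μg/mL / 120 = 7.27 μg/mL = 7.27 mg/L.

7.27 mg/L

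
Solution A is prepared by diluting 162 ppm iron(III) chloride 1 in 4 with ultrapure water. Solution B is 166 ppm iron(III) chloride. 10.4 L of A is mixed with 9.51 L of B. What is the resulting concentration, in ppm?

100 ppm

C_A = 162 ppm / 4 = 40.5 ppm.
C_mix = (C_A·V_A + C_B·V_B)/(V_A + V_B) = (40.5×10.4 + 166×9.51) / 19.91 = 100 ppm.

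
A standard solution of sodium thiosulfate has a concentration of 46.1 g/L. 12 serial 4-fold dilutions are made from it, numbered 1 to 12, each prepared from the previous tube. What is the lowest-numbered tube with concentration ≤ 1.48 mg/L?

tube 8

Tube n has concentration 46.1 g/L / 4ⁿ.
Need 4ⁿ ≥ 46.1 g/L / 1.48 mg/L = 3.11 × 10⁴, so n ≥ 7.46.
First such tube: n = 8.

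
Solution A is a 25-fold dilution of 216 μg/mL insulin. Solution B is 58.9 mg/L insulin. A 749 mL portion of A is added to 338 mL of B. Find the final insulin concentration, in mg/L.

24.3 mg/L

C_A = 216 μg/mL / 25 = 8.64 μg/mL.
C_B = 58.9 mg/L = 58.9 μg/mL.
C_mix = (C_A·V_A + C_B·V_B)/(V_A + V_B) = (8.64×749 + 58.9×338) / 1087 = 24.3 μg/mL = 24.3 mg/L.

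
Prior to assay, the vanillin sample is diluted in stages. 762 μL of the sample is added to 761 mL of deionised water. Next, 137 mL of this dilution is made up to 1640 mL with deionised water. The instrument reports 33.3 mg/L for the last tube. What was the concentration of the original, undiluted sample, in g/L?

Overall dilution factor = 999.7 × 11.97 = 1.20 × 10⁴.
Original = 33.3 mg/L × 1.20 × 10⁴ = 3.99 × 10⁵ mg/L = 399 g/L.

399 g/L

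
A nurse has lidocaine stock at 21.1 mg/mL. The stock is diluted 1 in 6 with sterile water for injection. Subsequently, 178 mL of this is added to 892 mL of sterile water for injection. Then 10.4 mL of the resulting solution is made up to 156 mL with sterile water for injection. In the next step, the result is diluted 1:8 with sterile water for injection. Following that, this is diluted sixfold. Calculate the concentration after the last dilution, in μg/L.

Overall dilution factor = 6 × 6.011 × 15 × 8 × 6 = 2.60 × 10⁴.
21.1 mg/mL / 2.60 × 10⁴ = 8.13 × 10⁻⁴ mg/mL = 813 μg/L.

813 μg/L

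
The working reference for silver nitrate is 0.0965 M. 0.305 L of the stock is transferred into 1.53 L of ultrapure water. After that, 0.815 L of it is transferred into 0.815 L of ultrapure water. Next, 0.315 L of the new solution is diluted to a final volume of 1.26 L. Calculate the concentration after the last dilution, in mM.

Overall dilution factor = 6.016 × 2 × 4 = 48.1.
0.0965 M / 48.1 = 2.00 × 10⁻³ M = 2.00 mM.

2.00 mM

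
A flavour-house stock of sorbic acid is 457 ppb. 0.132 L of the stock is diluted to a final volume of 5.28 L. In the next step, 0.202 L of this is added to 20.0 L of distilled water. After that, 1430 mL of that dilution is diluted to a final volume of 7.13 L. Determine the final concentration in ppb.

Overall dilution factor = 40 × 100.0 × 4.986 = 1.99 × 10⁴.
457 ppb / 1.99 × 10⁴ = 0.0229 ppb.

0.0229 ppb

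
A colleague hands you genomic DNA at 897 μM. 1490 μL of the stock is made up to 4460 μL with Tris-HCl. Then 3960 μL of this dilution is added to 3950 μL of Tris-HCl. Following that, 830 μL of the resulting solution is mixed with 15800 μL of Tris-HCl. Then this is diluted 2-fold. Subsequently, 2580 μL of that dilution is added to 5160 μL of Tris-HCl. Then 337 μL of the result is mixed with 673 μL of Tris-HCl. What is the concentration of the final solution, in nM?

Overall dilution factor = 2.993 × 1.997 × 20.04 × 2 × 3 × 2.997 = 2154.
897 μM / 2154 = 0.416 μM = 416 nM.

416 nM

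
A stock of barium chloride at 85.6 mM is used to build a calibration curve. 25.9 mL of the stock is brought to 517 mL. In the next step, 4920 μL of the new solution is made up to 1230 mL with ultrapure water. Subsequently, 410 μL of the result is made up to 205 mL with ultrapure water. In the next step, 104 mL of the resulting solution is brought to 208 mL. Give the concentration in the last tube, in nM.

17.2 nM

Overall dilution factor = 19.96 × 250 × 500 × 2 = 4.99 × 10⁶.
85.6 mM / 4.99 × 10⁶ = 1.72 × 10⁻⁵ mM = 17.2 nM.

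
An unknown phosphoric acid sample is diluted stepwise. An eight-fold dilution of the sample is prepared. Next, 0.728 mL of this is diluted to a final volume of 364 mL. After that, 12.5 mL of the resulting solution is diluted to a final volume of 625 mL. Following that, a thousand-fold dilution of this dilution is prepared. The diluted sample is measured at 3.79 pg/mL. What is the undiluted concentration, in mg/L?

758 mg/L

Overall dilution factor = 8 × 500 × 50 × 1000 = 2.00 × 10⁸.
Original = 3.79 pg/mL × 2.00 × 10⁸ = 7.58 × 10⁸ pg/mL = 758 mg/L.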